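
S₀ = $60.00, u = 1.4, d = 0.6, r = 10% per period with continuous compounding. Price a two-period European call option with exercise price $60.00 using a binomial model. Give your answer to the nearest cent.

$18.80

Risk-neutral probability p = (e^0.1 − 0.6)/(1.4 − 0.6) = 0.5052/0.8000 = 0.6315
Terminal stock prices: S_uu = 117.6, S_ud = 50.4, S_dd = 21.6
Terminal payoffs (S − K): max(57.6, 0) = 57.6, max(-9.6, 0) = 0, max(-38.4, 0) = 0
Node u (S = 84): V_u = e^(−0.1)·[0.6315·57.6000 + 0.3685·0.0000] = 32.9110
Node d (S = 36): V_d = e^(−0.1)·[0.6315·0.0000 + 0.3685·0.0000] = 0.0000
Node 0 (S = 60): V_0 = e^(−0.1)·[0.6315·32.9110 + 0.3685·0.0000] = 18.8044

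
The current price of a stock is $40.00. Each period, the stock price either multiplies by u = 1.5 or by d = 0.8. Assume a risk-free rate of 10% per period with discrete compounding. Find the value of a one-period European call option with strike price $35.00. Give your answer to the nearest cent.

$9.74

Risk-neutral probability p = (1 + 0.1 − 0.8)/(1.5 − 0.8) = 0.3000/0.7000 = 0.4286
Terminal stock prices: S_u = 60, S_d = 32
Terminal payoffs (S − K): max(25, 0) = 25, max(-3, 0) = 0
Node 0 (S = 40): V_0 = 1/1.1·[0.4286·25.0000 + 0.5714·0.0000] = 9.7403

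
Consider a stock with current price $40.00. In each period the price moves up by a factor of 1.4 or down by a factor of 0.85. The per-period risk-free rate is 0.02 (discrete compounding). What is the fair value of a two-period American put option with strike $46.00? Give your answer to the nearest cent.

$8.13

Risk-neutral probability p = (1 + 0.02 − 0.85)/(1.4 − 0.85) = 0.1700/0.5500 = 0.3091
Terminal stock prices: S_uu = 78.4, S_ud = 47.6, S_dd = 28.9
Terminal payoffs (K − S): max(-32.4, 0) = 0, max(-1.6, 0) = 0, max(17.1, 0) = 17.1
Node u (S = 56): continuation = 1/1.02·[0.3091·0.0000 + 0.6909·0.0000] = 0.0000; exercise value = 0.0000 ≤ continuation, so V_u = 0.0000
Node d (S = 34): continuation = 1/1.02·[0.3091·0.0000 + 0.6909·17.1000] = 11.5829; exercise value = 12.0000 > continuation, so V_d = 12.0000 (exercise)
Node 0 (S = 40): continuation = 1/1.02·[0.3091·0.0000 + 0.6909·12.0000] = 8.1283; exercise value = 6.0000 ≤ continuation, so V_0 = 8.1283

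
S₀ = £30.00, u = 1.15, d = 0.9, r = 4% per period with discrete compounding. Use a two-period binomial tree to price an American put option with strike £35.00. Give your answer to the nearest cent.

£5.00

Risk-neutral probability p = (1 + 0.04 − 0.9)/(1.15 − 0.9) = 0.1400/0.2500 = 0.5600
Terminal stock prices: S_uu = 39.67, S_ud = 31.05, S_dd = 24.3
Terminal payoffs (K − S): max(-4.675, 0) = 0, max(3.95, 0) = 3.95, max(10.7, 0) = 10.7
Node u (S = 34.5): continuation = 1/1.04·[0.5600·0.0000 + 0.4400·3.9500] = 1.6712; exercise value = 0.5000 ≤ continuation, so V_u = 1.6712
Node d (S = 27): continuation = 1/1.04·[0.5600·3.9500 + 0.4400·10.7000] = 6.6538; exercise value = 8.0000 > continuation, so V_d = 8.0000 (exercise)
Node 0 (S = 30): continuation = 1/1.04·[0.5600·1.6712 + 0.4400·8.0000] = 4.2845; exercise value = 5.0000 > continuation, so V_0 = 5.0000 (exercise)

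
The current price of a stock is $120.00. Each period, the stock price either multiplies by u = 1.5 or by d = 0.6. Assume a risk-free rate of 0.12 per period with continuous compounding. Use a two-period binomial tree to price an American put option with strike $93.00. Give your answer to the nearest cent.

Risk-neutral probability p = (e^0.12 − 0.6)/(1.5 − 0.6) = 0.5275/0.9000 = 0.5861
Terminal stock prices: S_uu = 270, S_ud = 108, S_dd = 43.2
Terminal payoffs (K − S): max(-177, 0) = 0, max(-15, 0) = 0, max(49.8, 0) = 49.8
Node u (S = 180): continuation = e^(−0.12)·[0.5861·0.0000 + 0.4139·0.0000] = 0.0000; exercise value = 0.0000 ≤ continuation, so V_u = 0.0000
Node d (S = 72): continuation = e^(−0.12)·[0.5861·0.0000 + 0.4139·49.8000] = 18.2811; exercise value = 21.0000 > continuation, so V_d = 21.0000 (exercise)
Node 0 (S = 120): continuation = e^(−0.12)·[0.5861·0.0000 + 0.4139·21.0000] = 7.7089; exercise value = 0.0000 ≤ continuation, so V_0 = 7.7089

$7.71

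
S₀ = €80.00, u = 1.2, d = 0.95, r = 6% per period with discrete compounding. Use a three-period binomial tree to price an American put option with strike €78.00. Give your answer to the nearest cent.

Risk-neutral probability p = (1 + 0.06 − 0.95)/(1.2 − 0.95) = 0.1100/0.2500 = 0.4400
Terminal stock prices: S_uuu = 138.2, S_uud = 109.4, S_udd = 86.64, S_ddd = 68.59
Terminal payoffs (K − S): max(-60.24, 0) = 0, max(-31.44, 0) = 0, max(-8.64, 0) = 0, max(9.41, 0) = 9.41
Node uu (S = 115.2): continuation = 1/1.06·[0.4400·0.0000 + 0.5600·0.0000] = 0.0000; exercise value = 0.0000 ≤ continuation, so V_uu = 0.0000
Node ud (S = 91.2): continuation = 1/1.06·[0.4400·0.0000 + 0.5600·0.0000] = 0.0000; exercise value = 0.0000 ≤ continuation, so V_ud = 0.0000
Node dd (S = 72.2): continuation = 1/1.06·[0.4400·0.0000 + 0.5600·9.4100] = 4.9713; exercise value = 5.8000 > continuation, so V_dd = 5.8000 (exercise)
Node u (S = 96): continuation = 1/1.06·[0.4400·0.0000 + 0.5600·0.0000] = 0.0000; exercise value = 0.0000 ≤ continuation, so V_u = 0.0000
Node d (S = 76): continuation = 1/1.06·[0.4400·0.0000 + 0.5600·5.8000] = 3.0642; exercise value = 2.0000 ≤ continuation, so V_d = 3.0642
Node 0 (S = 80): continuation = 1/1.06·[0.4400·0.0000 + 0.5600·3.0642] = 1.6188; exercise value = 0.0000 ≤ continuation, so V_0 = 1.6188

€1.62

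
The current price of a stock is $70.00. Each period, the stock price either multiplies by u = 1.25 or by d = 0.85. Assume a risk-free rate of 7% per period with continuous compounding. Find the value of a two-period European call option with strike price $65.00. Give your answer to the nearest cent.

Risk-neutral probability p = (e^0.07 − 0.85)/(1.25 − 0.85) = 0.2225/0.4000 = 0.5563
Terminal stock prices: S_uu = 109.4, S_ud = 74.38, S_dd = 50.57
Terminal payoffs (S − K): max(44.38, 0) = 44.38, max(9.375, 0) = 9.375, max(-14.43, 0) = 0
Node u (S = 87.5): V_u = e^(−0.07)·[0.5563·44.3750 + 0.4437·9.3750] = 26.8944
Node d (S = 59.5): V_d = e^(−0.07)·[0.5563·9.3750 + 0.4437·0.0000] = 4.8625
Node 0 (S = 70): V_0 = e^(−0.07)·[0.5563·26.8944 + 0.4437·4.8625] = 15.9609

$15.96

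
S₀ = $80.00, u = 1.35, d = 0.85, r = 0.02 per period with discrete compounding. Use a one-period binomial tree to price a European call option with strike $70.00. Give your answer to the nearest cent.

Risk-neutral probability p = (1 + 0.02 − 0.85)/(1.35 − 0.85) = 0.1700/0.5000 = 0.3400
Terminal stock prices: S_u = 108, S_d = 68
Terminal payoffs (S − K): max(38, 0) = 38, max(-2, 0) = 0
Node 0 (S = 80): V_0 = 1/1.02·[0.3400·38.0000 + 0.6600·0.0000] = 12.6667

$12.67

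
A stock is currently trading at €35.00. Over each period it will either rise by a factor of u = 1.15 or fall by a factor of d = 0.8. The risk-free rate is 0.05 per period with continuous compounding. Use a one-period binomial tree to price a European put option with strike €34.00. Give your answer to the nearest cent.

€1.61

Risk-neutral probability p = (e^0.05 − 0.8)/(1.15 − 0.8) = 0.2513/0.3500 = 0.7179
Terminal stock prices: S_u = 40.25, S_d = 28
Terminal payoffs (K − S): max(-6.25, 0) = 0, max(6, 0) = 6
Node 0 (S = 35): V_0 = e^(−0.05)·[0.7179·0.0000 + 0.2821·6.0000] = 1.6100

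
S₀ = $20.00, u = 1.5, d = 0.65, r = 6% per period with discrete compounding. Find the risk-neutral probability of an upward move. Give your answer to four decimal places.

p = 0.4824

Risk-neutral probability p = (1 + 0.06 − 0.65)/(1.5 − 0.65) = 0.4100/0.8500 = 0.4824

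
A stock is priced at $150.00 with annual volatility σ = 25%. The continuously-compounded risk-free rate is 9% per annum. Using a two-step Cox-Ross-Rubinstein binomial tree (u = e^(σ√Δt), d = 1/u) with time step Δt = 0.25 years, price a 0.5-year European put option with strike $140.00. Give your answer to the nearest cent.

CRR parameters: u = e^(σ√Δt) = e^(0.25·√0.25) = 1.1331, d = 1/u = 0.8825
Per-period rate: rΔt = 0.09·0.25 = 0.0225, so R = e^0.0225 = 1.0228
Risk-neutral probability p = (e^0.0225 − 0.8825)/(1.1331 − 0.8825) = 0.1403/0.2507 = 0.5596
Terminal stock prices: S_uu = 192.6, S_ud = 150, S_dd = 116.8
Terminal payoffs (K − S): max(-52.6, 0) = 0, max(-10, 0) = 0, max(23.18, 0) = 23.18
Node u (S = 170): V_u = e^(−0.0225)·[0.5596·0.0000 + 0.4404·0.0000] = 0.0000
Node d (S = 132.4): V_d = e^(−0.0225)·[0.5596·0.0000 + 0.4404·23.1799] = 9.9819
Node 0 (S = 150): V_0 = e^(−0.0225)·[0.5596·0.0000 + 0.4404·9.9819] = 4.2985

$4.30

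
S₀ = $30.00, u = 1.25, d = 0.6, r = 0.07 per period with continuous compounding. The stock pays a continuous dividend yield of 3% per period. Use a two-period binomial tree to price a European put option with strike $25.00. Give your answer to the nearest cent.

Per-period risk-free factor R = e^0.07 = 1.0725; dividend-adjusted growth = e^(0.07−0.03) = 1.0408.
Risk-neutral probability p = (1.0408 − 0.6)/(1.25 − 0.6) = 0.4408/0.6500 = 0.6782
Terminal stock prices: S_uu = 46.88, S_ud = 22.5, S_dd = 10.8
Terminal payoffs (K − S): max(-21.88, 0) = 0, max(2.5, 0) = 2.5, max(14.2, 0) = 14.2
Node u (S = 37.5): V_u = e^(−0.07)·[0.6782·0.0000 + 0.3218·2.5000] = 0.7502
Node d (S = 18): V_d = e^(−0.07)·[0.6782·2.5000 + 0.3218·14.2000] = 5.8418
Node 0 (S = 30): V_0 = e^(−0.07)·[0.6782·0.7502 + 0.3218·5.8418] = 2.2273

$2.23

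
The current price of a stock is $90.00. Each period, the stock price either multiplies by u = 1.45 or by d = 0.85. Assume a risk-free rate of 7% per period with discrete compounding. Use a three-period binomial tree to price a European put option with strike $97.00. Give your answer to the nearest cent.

$9.63

Risk-neutral probability p = (1 + 0.07 − 0.85)/(1.45 − 0.85) = 0.2200/0.6000 = 0.3667
Terminal stock prices: S_uuu = 274.4, S_uud = 160.8, S_udd = 94.29, S_ddd = 55.27
Terminal payoffs (K − S): max(-177.4, 0) = 0, max(-63.84, 0) = 0, max(2.714, 0) = 2.714, max(41.73, 0) = 41.73
Node uu (S = 189.2): V_uu = 1/1.07·[0.3667·0.0000 + 0.6333·0.0000] = 0.0000
Node ud (S = 110.9): V_ud = 1/1.07·[0.3667·0.0000 + 0.6333·2.7138] = 1.6063
Node dd (S = 65.02): V_dd = 1/1.07·[0.3667·2.7138 + 0.6333·41.7288] = 25.6292
Node u (S = 130.5): V_u = 1/1.07·[0.3667·0.0000 + 0.6333·1.6063] = 0.9508
Node d (S = 76.5): V_d = 1/1.07·[0.3667·1.6063 + 0.6333·25.6292] = 15.7204
Node 0 (S = 90): V_0 = 1/1.07·[0.3667·0.9508 + 0.6333·15.7204] = 9.6307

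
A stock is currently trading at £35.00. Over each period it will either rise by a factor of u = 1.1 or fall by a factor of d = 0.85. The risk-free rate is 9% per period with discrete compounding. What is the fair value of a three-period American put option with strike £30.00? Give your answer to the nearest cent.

Risk-neutral probability p = (1 + 0.09 − 0.85)/(1.1 − 0.85) = 0.2400/0.2500 = 0.9600
Terminal stock prices: S_uuu = 46.59, S_uud = 36, S_udd = 27.82, S_ddd = 21.49
Terminal payoffs (K − S): max(-16.59, 0) = 0, max(-5.998, 0) = 0, max(2.184, 0) = 2.184, max(8.506, 0) = 8.506
Node uu (S = 42.35): continuation = 1/1.09·[0.9600·0.0000 + 0.0400·0.0000] = 0.0000; exercise value = 0.0000 ≤ continuation, so V_uu = 0.0000
Node ud (S = 32.73): continuation = 1/1.09·[0.9600·0.0000 + 0.0400·2.1838] = 0.0801; exercise value = 0.0000 ≤ continuation, so V_ud = 0.0801
Node dd (S = 25.29): continuation = 1/1.09·[0.9600·2.1838 + 0.0400·8.5056] = 2.2354; exercise value = 4.7125 > continuation, so V_dd = 4.7125 (exercise)
Node u (S = 38.5): continuation = 1/1.09·[0.9600·0.0000 + 0.0400·0.0801] = 0.0029; exercise value = 0.0000 ≤ continuation, so V_u = 0.0029
Node d (S = 29.75): continuation = 1/1.09·[0.9600·0.0801 + 0.0400·4.7125] = 0.2435; exercise value = 0.2500 > continuation, so V_d = 0.2500 (exercise)
Node 0 (S = 35): continuation = 1/1.09·[0.9600·0.0029 + 0.0400·0.2500] = 0.0118; exercise value = 0.0000 ≤ continuation, so V_0 = 0.0118

£0.01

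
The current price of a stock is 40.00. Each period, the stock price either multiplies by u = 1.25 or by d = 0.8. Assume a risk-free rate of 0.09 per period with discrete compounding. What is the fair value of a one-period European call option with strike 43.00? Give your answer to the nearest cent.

Risk-neutral probability p = (1 + 0.09 − 0.8)/(1.25 − 0.8) = 0.2900/0.4500 = 0.6444
Terminal stock prices: S_u = 50, S_d = 32
Terminal payoffs (S − K): max(7, 0) = 7, max(-11, 0) = 0
Node 0 (S = 40): V_0 = 1/1.09·[0.6444·7.0000 + 0.3556·0.0000] = 4.1386

4.14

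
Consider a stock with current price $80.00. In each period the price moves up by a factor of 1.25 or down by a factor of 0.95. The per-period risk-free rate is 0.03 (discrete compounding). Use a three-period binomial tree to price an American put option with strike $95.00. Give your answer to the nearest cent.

Risk-neutral probability p = (1 + 0.03 − 0.95)/(1.25 − 0.95) = 0.0800/0.3000 = 0.2667
Terminal stock prices: S_uuu = 156.2, S_uud = 118.8, S_udd = 90.25, S_ddd = 68.59
Terminal payoffs (K − S): max(-61.25, 0) = 0, max(-23.75, 0) = 0, max(4.75, 0) = 4.75, max(26.41, 0) = 26.41
Node uu (S = 125): continuation = 1/1.03·[0.2667·0.0000 + 0.7333·0.0000] = 0.0000; exercise value = 0.0000 ≤ continuation, so V_uu = 0.0000
Node ud (S = 95): continuation = 1/1.03·[0.2667·0.0000 + 0.7333·4.7500] = 3.3819; exercise value = 0.0000 ≤ continuation, so V_ud = 3.3819
Node dd (S = 72.2): continuation = 1/1.03·[0.2667·4.7500 + 0.7333·26.4100] = 20.0330; exercise value = 22.8000 > continuation, so V_dd = 22.8000 (exercise)
Node u (S = 100): continuation = 1/1.03·[0.2667·0.0000 + 0.7333·3.3819] = 2.4078; exercise value = 0.0000 ≤ continuation, so V_u = 2.4078
Node d (S = 76): continuation = 1/1.03·[0.2667·3.3819 + 0.7333·22.8000] = 17.1086; exercise value = 19.0000 > continuation, so V_d = 19.0000 (exercise)
Node 0 (S = 80): continuation = 1/1.03·[0.2667·2.4078 + 0.7333·19.0000] = 14.1509; exercise value = 15.0000 > continuation, so V_0 = 15.0000 (exercise)

$15.00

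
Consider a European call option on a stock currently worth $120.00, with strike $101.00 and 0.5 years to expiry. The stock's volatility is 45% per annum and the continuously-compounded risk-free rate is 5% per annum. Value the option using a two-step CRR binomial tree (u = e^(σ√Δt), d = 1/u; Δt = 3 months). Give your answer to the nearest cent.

$28.16

CRR parameters: u = e^(σ√Δt) = e^(0.45·√0.25) = 1.2523, d = 1/u = 0.7985
Per-period rate: rΔt = 0.05·0.25 = 0.0125, so R = e^0.0125 = 1.0126
Risk-neutral probability p = (e^0.0125 − 0.7985)/(1.2523 − 0.7985) = 0.2141/0.4538 = 0.4717
Terminal stock prices: S_uu = 188.2, S_ud = 120, S_dd = 76.52
Terminal payoffs (S − K): max(87.2, 0) = 87.2, max(19, 0) = 19, max(-24.48, 0) = 0
Node u (S = 150.3): V_u = e^(−0.0125)·[0.4717·87.1975 + 0.5283·19.0000] = 50.5334
Node d (S = 95.82): V_d = e^(−0.0125)·[0.4717·19.0000 + 0.5283·0.0000] = 8.8510
Node 0 (S = 120): V_0 = e^(−0.0125)·[0.4717·50.5334 + 0.5283·8.8510] = 28.1586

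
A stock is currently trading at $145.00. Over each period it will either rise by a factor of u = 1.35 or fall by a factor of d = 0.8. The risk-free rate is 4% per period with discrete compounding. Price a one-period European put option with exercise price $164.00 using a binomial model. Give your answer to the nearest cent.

$26.01

Risk-neutral probability p = (1 + 0.04 − 0.8)/(1.35 − 0.8) = 0.2400/0.5500 = 0.4364
Terminal stock prices: S_u = 195.8, S_d = 116
Terminal payoffs (K − S): max(-31.75, 0) = 0, max(48, 0) = 48
Node 0 (S = 145): V_0 = 1/1.04·[0.4364·0.0000 + 0.5636·48.0000] = 26.0140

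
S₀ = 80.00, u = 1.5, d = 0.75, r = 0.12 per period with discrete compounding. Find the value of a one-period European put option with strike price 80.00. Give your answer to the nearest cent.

9.05

Risk-neutral probability p = (1 + 0.12 − 0.75)/(1.5 − 0.75) = 0.3700/0.7500 = 0.4933
Terminal stock prices: S_u = 120, S_d = 60
Terminal payoffs (K − S): max(-40, 0) = 0, max(20, 0) = 20
Node 0 (S = 80): V_0 = 1/1.12·[0.4933·0.0000 + 0.5067·20.0000] = 9.0476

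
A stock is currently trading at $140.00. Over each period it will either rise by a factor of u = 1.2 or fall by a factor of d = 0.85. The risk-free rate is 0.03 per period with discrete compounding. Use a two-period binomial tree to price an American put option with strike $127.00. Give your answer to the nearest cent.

$5.75

Risk-neutral probability p = (1 + 0.03 − 0.85)/(1.2 − 0.85) = 0.1800/0.3500 = 0.5143
Terminal stock prices: S_uu = 201.6, S_ud = 142.8, S_dd = 101.1
Terminal payoffs (K − S): max(-74.6, 0) = 0, max(-15.8, 0) = 0, max(25.85, 0) = 25.85
Node u (S = 168): continuation = 1/1.03·[0.5143·0.0000 + 0.4857·0.0000] = 0.0000; exercise value = 0.0000 ≤ continuation, so V_u = 0.0000
Node d (S = 119): continuation = 1/1.03·[0.5143·0.0000 + 0.4857·25.8500] = 12.1900; exercise value = 8.0000 ≤ continuation, so V_d = 12.1900
Node 0 (S = 140): continuation = 1/1.03·[0.5143·0.0000 + 0.4857·12.1900] = 5.7484; exercise value = 0.0000 ≤ continuation, so V_0 = 5.7484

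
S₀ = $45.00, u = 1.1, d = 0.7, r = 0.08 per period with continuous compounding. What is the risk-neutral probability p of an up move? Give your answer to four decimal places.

p = 0.9582

Risk-neutral probability p = (e^0.08 − 0.7)/(1.1 − 0.7) = 0.3833/0.4000 = 0.9582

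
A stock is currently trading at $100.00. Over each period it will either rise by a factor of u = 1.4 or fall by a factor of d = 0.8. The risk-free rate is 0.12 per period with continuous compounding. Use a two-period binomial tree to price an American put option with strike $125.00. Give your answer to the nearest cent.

$25.00

Risk-neutral probability p = (e^0.12 − 0.8)/(1.4 − 0.8) = 0.3275/0.6000 = 0.5458
Terminal stock prices: S_uu = 196, S_ud = 112, S_dd = 64
Terminal payoffs (K − S): max(-71, 0) = 0, max(13, 0) = 13, max(61, 0) = 61
Node u (S = 140): continuation = e^(−0.12)·[0.5458·0.0000 + 0.4542·13.0000] = 5.2366; exercise value = 0.0000 ≤ continuation, so V_u = 5.2366
Node d (S = 80): continuation = e^(−0.12)·[0.5458·13.0000 + 0.4542·61.0000] = 30.8651; exercise value = 45.0000 > continuation, so V_d = 45.0000 (exercise)
Node 0 (S = 100): continuation = e^(−0.12)·[0.5458·5.2366 + 0.4542·45.0000] = 20.6617; exercise value = 25.0000 > continuation, so V_0 = 25.0000 (exercise)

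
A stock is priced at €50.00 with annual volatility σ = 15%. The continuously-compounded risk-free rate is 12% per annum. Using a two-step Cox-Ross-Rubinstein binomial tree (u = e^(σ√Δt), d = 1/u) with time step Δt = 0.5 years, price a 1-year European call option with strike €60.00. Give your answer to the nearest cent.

€0.94

CRR parameters: u = e^(σ√Δt) = e^(0.15·√0.5) = 1.1119, d = 1/u = 0.8994
Per-period rate: rΔt = 0.12·0.5 = 0.06, so R = e^0.06 = 1.0618
Risk-neutral probability p = (e^0.06 − 0.8994)/(1.1119 − 0.8994) = 0.1625/0.2125 = 0.7645
Terminal stock prices: S_uu = 61.82, S_ud = 50, S_dd = 40.44
Terminal payoffs (S − K): max(1.816, 0) = 1.816, max(-10, 0) = 0, max(-19.56, 0) = 0
Node u (S = 55.59): V_u = e^(−0.06)·[0.7645·1.8156 + 0.2355·0.0000] = 1.3071
Node d (S = 44.97): V_d = e^(−0.06)·[0.7645·0.0000 + 0.2355·0.0000] = 0.0000
Node 0 (S = 50): V_0 = e^(−0.06)·[0.7645·1.3071 + 0.2355·0.0000] = 0.9410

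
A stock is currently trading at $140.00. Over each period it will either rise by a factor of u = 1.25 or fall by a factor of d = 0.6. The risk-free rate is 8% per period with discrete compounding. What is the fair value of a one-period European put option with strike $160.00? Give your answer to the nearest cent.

Risk-neutral probability p = (1 + 0.08 − 0.6)/(1.25 − 0.6) = 0.4800/0.6500 = 0.7385
Terminal stock prices: S_u = 175, S_d = 84
Terminal payoffs (K − S): max(-15, 0) = 0, max(76, 0) = 76
Node 0 (S = 140): V_0 = 1/1.08·[0.7385·0.0000 + 0.2615·76.0000] = 18.4046

$18.40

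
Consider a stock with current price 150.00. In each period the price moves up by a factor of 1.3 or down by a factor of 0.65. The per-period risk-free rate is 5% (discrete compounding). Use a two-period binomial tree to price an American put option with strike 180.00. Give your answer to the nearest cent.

41.65

Risk-neutral probability p = (1 + 0.05 − 0.65)/(1.3 − 0.65) = 0.4000/0.6500 = 0.6154
Terminal stock prices: S_uu = 253.5, S_ud = 126.8, S_dd = 63.38
Terminal payoffs (K − S): max(-73.5, 0) = 0, max(53.25, 0) = 53.25, max(116.6, 0) = 116.6
Node u (S = 195): continuation = 1/1.05·[0.6154·0.0000 + 0.3846·53.2500] = 19.5055; exercise value = 0.0000 ≤ continuation, so V_u = 19.5055
Node d (S = 97.5): continuation = 1/1.05·[0.6154·53.2500 + 0.3846·116.6250] = 73.9286; exercise value = 82.5000 > continuation, so V_d = 82.5000 (exercise)
Node 0 (S = 150): continuation = 1/1.05·[0.6154·19.5055 + 0.3846·82.5000] = 41.6516; exercise value = 30.0000 ≤ continuation, so V_0 = 41.6516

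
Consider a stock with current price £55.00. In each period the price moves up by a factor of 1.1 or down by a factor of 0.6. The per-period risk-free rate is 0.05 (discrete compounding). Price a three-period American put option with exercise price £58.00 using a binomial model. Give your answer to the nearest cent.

Risk-neutral probability p = (1 + 0.05 − 0.6)/(1.1 − 0.6) = 0.4500/0.5000 = 0.9000
Terminal stock prices: S_uuu = 73.21, S_uud = 39.93, S_udd = 21.78, S_ddd = 11.88
Terminal payoffs (K − S): max(-15.21, 0) = 0, max(18.07, 0) = 18.07, max(36.22, 0) = 36.22, max(46.12, 0) = 46.12
Node uu (S = 66.55): continuation = 1/1.05·[0.9000·0.0000 + 0.1000·18.0700] = 1.7210; exercise value = 0.0000 ≤ continuation, so V_uu = 1.7210
Node ud (S = 36.3): continuation = 1/1.05·[0.9000·18.0700 + 0.1000·36.2200] = 18.9381; exercise value = 21.7000 > continuation, so V_ud = 21.7000 (exercise)
Node dd (S = 19.8): continuation = 1/1.05·[0.9000·36.2200 + 0.1000·46.1200] = 35.4381; exercise value = 38.2000 > continuation, so V_dd = 38.2000 (exercise)
Node u (S = 60.5): continuation = 1/1.05·[0.9000·1.7210 + 0.1000·21.7000] = 3.5418; exercise value = 0.0000 ≤ continuation, so V_u = 3.5418
Node d (S = 33): continuation = 1/1.05·[0.9000·21.7000 + 0.1000·38.2000] = 22.2381; exercise value = 25.0000 > continuation, so V_d = 25.0000 (exercise)
Node 0 (S = 55): continuation = 1/1.05·[0.9000·3.5418 + 0.1000·25.0000] = 5.4168; exercise value = 3.0000 ≤ continuation, so V_0 = 5.4168

£5.42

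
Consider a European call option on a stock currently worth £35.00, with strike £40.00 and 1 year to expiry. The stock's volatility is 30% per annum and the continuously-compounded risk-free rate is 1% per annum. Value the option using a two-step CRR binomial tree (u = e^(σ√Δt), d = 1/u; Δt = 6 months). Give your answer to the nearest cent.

£2.81

CRR parameters: u = e^(σ√Δt) = e^(0.3·√0.5) = 1.2363, d = 1/u = 0.8089
Per-period rate: rΔt = 0.01·0.5 = 0.005, so R = e^0.005 = 1.0050
Risk-neutral probability p = (e^0.005 − 0.8089)/(1.2363 − 0.8089) = 0.1962/0.4275 = 0.4589
Terminal stock prices: S_uu = 53.5, S_ud = 35, S_dd = 22.9
Terminal payoffs (S − K): max(13.5, 0) = 13.5, max(-5, 0) = 0, max(-17.1, 0) = 0
Node u (S = 43.27): V_u = e^(−0.005)·[0.4589·13.4963 + 0.5411·0.0000] = 6.1624
Node d (S = 28.31): V_d = e^(−0.005)·[0.4589·0.0000 + 0.5411·0.0000] = 0.0000
Node 0 (S = 35): V_0 = e^(−0.005)·[0.4589·6.1624 + 0.5411·0.0000] = 2.8138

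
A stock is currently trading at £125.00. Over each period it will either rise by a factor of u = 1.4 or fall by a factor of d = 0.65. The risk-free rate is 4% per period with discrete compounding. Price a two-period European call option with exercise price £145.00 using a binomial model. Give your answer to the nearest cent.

£25.00

Risk-neutral probability p = (1 + 0.04 − 0.65)/(1.4 − 0.65) = 0.3900/0.7500 = 0.5200
Terminal stock prices: S_uu = 245, S_ud = 113.8, S_dd = 52.81
Terminal payoffs (S − K): max(100, 0) = 100, max(-31.25, 0) = 0, max(-92.19, 0) = 0
Node u (S = 175): V_u = 1/1.04·[0.5200·100.0000 + 0.4800·0.0000] = 50.0000
Node d (S = 81.25): V_d = 1/1.04·[0.5200·0.0000 + 0.4800·0.0000] = 0.0000
Node 0 (S = 125): V_0 = 1/1.04·[0.5200·50.0000 + 0.4800·0.0000] = 25.0000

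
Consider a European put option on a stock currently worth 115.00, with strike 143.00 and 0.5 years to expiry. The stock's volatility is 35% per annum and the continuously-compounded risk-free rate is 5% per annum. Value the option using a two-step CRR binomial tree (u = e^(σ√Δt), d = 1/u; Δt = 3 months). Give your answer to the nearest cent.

29.24

CRR parameters: u = e^(σ√Δt) = e^(0.35·√0.25) = 1.1912, d = 1/u = 0.8395
Per-period rate: rΔt = 0.05·0.25 = 0.0125, so R = e^0.0125 = 1.0126
Risk-neutral probability p = (e^0.0125 − 0.8395)/(1.1912 − 0.8395) = 0.1731/0.3518 = 0.4921
Terminal stock prices: S_uu = 163.2, S_ud = 115, S_dd = 81.04
Terminal payoffs (K − S): max(-20.19, 0) = 0, max(28, 0) = 28, max(61.96, 0) = 61.96
Node u (S = 137): V_u = e^(−0.0125)·[0.4921·0.0000 + 0.5079·28.0000] = 14.0441
Node d (S = 96.54): V_d = e^(−0.0125)·[0.4921·28.0000 + 0.5079·61.9609] = 44.6861
Node 0 (S = 115): V_0 = e^(−0.0125)·[0.4921·14.0441 + 0.5079·44.6861] = 29.2388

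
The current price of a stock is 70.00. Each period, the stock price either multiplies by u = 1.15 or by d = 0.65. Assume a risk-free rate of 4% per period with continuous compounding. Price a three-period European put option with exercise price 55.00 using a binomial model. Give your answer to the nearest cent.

2.41

Risk-neutral probability p = (e^0.04 − 0.65)/(1.15 − 0.65) = 0.3908/0.5000 = 0.7816
Terminal stock prices: S_uuu = 106.5, S_uud = 60.17, S_udd = 34.01, S_ddd = 19.22
Terminal payoffs (K − S): max(-51.46, 0) = 0, max(-5.174, 0) = 0, max(20.99, 0) = 20.99, max(35.78, 0) = 35.78
Node uu (S = 92.57): V_uu = e^(−0.04)·[0.7816·0.0000 + 0.2184·0.0000] = 0.0000
Node ud (S = 52.33): V_ud = e^(−0.04)·[0.7816·0.0000 + 0.2184·20.9887] = 4.4038
Node dd (S = 29.58): V_dd = e^(−0.04)·[0.7816·20.9887 + 0.2184·35.7763] = 23.2684
Node u (S = 80.5): V_u = e^(−0.04)·[0.7816·0.0000 + 0.2184·4.4038] = 0.9240
Node d (S = 45.5): V_d = e^(−0.04)·[0.7816·4.4038 + 0.2184·23.2684] = 8.1892
Node 0 (S = 70): V_0 = e^(−0.04)·[0.7816·0.9240 + 0.2184·8.1892] = 2.4121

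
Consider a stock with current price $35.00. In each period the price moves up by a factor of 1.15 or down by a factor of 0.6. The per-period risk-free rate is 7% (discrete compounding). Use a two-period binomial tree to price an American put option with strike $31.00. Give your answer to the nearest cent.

Risk-neutral probability p = (1 + 0.07 − 0.6)/(1.15 − 0.6) = 0.4700/0.5500 = 0.8545
Terminal stock prices: S_uu = 46.29, S_ud = 24.15, S_dd = 12.6
Terminal payoffs (K − S): max(-15.29, 0) = 0, max(6.85, 0) = 6.85, max(18.4, 0) = 18.4
Node u (S = 40.25): continuation = 1/1.07·[0.8545·0.0000 + 0.1455·6.8500] = 0.9312; exercise value = 0.0000 ≤ continuation, so V_u = 0.9312
Node d (S = 21): continuation = 1/1.07·[0.8545·6.8500 + 0.1455·18.4000] = 7.9720; exercise value = 10.0000 > continuation, so V_d = 10.0000 (exercise)
Node 0 (S = 35): continuation = 1/1.07·[0.8545·0.9312 + 0.1455·10.0000] = 2.1031; exercise value = 0.0000 ≤ continuation, so V_0 = 2.1031

$2.10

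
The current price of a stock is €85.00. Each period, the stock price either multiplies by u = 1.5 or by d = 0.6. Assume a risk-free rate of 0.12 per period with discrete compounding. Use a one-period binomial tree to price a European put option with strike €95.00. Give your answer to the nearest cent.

€16.59

Risk-neutral probability p = (1 + 0.12 − 0.6)/(1.5 − 0.6) = 0.5200/0.9000 = 0.5778
Terminal stock prices: S_u = 127.5, S_d = 51
Terminal payoffs (K − S): max(-32.5, 0) = 0, max(44, 0) = 44
Node 0 (S = 85): V_0 = 1/1.12·[0.5778·0.0000 + 0.4222·44.0000] = 16.5873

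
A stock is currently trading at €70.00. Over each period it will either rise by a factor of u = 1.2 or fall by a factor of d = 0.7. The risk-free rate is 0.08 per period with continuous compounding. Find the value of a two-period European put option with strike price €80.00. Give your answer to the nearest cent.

Risk-neutral probability p = (e^0.08 − 0.7)/(1.2 − 0.7) = 0.3833/0.5000 = 0.7666
Terminal stock prices: S_uu = 100.8, S_ud = 58.8, S_dd = 34.3
Terminal payoffs (K − S): max(-20.8, 0) = 0, max(21.2, 0) = 21.2, max(45.7, 0) = 45.7
Node u (S = 84): V_u = e^(−0.08)·[0.7666·0.0000 + 0.2334·21.2000] = 4.5682
Node d (S = 49): V_d = e^(−0.08)·[0.7666·21.2000 + 0.2334·45.7000] = 24.8493
Node 0 (S = 70): V_0 = e^(−0.08)·[0.7666·4.5682 + 0.2334·24.8493] = 8.5871

€8.59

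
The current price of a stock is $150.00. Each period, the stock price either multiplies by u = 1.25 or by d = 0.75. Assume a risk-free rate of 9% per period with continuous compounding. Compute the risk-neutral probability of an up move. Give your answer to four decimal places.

Risk-neutral probability p = (e^0.09 − 0.75)/(1.25 − 0.75) = 0.3442/0.5000 = 0.6883

p = 0.6883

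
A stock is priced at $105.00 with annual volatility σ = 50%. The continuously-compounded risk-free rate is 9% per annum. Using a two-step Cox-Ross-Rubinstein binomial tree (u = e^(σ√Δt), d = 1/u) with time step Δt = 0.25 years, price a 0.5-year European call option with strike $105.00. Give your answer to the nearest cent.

CRR parameters: u = e^(σ√Δt) = e^(0.5·√0.25) = 1.2840, d = 1/u = 0.7788
Per-period rate: rΔt = 0.09·0.25 = 0.0225, so R = e^0.0225 = 1.0228
Risk-neutral probability p = (e^0.0225 − 0.7788)/(1.2840 − 0.7788) = 0.2440/0.5052 = 0.4829
Terminal stock prices: S_uu = 173.1, S_ud = 105, S_dd = 63.69
Terminal payoffs (S − K): max(68.12, 0) = 68.12, max(0, 0) = 0, max(-41.31, 0) = 0
Node u (S = 134.8): V_u = e^(−0.0225)·[0.4829·68.1157 + 0.5171·0.0000] = 32.1588
Node d (S = 81.77): V_d = e^(−0.0225)·[0.4829·0.0000 + 0.5171·0.0000] = 0.0000
Node 0 (S = 105): V_0 = e^(−0.0225)·[0.4829·32.1588 + 0.5171·0.0000] = 15.1828

$15.18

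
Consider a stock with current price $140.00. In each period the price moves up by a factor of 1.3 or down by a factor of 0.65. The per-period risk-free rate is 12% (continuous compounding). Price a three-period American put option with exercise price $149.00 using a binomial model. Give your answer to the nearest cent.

Risk-neutral probability p = (e^0.12 − 0.65)/(1.3 − 0.65) = 0.4775/0.6500 = 0.7346
Terminal stock prices: S_uuu = 307.6, S_uud = 153.8, S_udd = 76.9, S_ddd = 38.45
Terminal payoffs (K − S): max(-158.6, 0) = 0, max(-4.79, 0) = 0, max(72.1, 0) = 72.1, max(110.6, 0) = 110.6
Node uu (S = 236.6): continuation = e^(−0.12)·[0.7346·0.0000 + 0.2654·0.0000] = 0.0000; exercise value = 0.0000 ≤ continuation, so V_uu = 0.0000
Node ud (S = 118.3): continuation = e^(−0.12)·[0.7346·0.0000 + 0.2654·72.1050] = 16.9720; exercise value = 30.7000 > continuation, so V_ud = 30.7000 (exercise)
Node dd (S = 59.15): continuation = e^(−0.12)·[0.7346·72.1050 + 0.2654·110.5525] = 73.0011; exercise value = 89.8500 > continuation, so V_dd = 89.8500 (exercise)
Node u (S = 182): continuation = e^(−0.12)·[0.7346·0.0000 + 0.2654·30.7000] = 7.2261; exercise value = 0.0000 ≤ continuation, so V_u = 7.2261
Node d (S = 91): continuation = e^(−0.12)·[0.7346·30.7000 + 0.2654·89.8500] = 41.1511; exercise value = 58.0000 > continuation, so V_d = 58.0000 (exercise)
Node 0 (S = 140): continuation = e^(−0.12)·[0.7346·7.2261 + 0.2654·58.0000] = 18.3601; exercise value = 9.0000 ≤ continuation, so V_0 = 18.3601

$18.36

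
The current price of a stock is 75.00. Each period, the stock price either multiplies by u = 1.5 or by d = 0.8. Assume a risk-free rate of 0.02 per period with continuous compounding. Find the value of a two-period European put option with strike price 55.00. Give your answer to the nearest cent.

Risk-neutral probability p = (e^0.02 − 0.8)/(1.5 − 0.8) = 0.2202/0.7000 = 0.3146
Terminal stock prices: S_uu = 168.8, S_ud = 90, S_dd = 48
Terminal payoffs (K − S): max(-113.8, 0) = 0, max(-35, 0) = 0, max(7, 0) = 7
Node u (S = 112.5): V_u = e^(−0.02)·[0.3146·0.0000 + 0.6854·0.0000] = 0.0000
Node d (S = 60): V_d = e^(−0.02)·[0.3146·0.0000 + 0.6854·7.0000] = 4.7030
Node 0 (S = 75): V_0 = e^(−0.02)·[0.3146·0.0000 + 0.6854·4.7030] = 3.1597

3.16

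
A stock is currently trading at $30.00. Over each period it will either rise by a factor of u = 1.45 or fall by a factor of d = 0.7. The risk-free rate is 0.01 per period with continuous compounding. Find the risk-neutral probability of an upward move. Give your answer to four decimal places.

Risk-neutral probability p = (e^0.01 − 0.7)/(1.45 − 0.7) = 0.3101/0.7500 = 0.4134

p = 0.4134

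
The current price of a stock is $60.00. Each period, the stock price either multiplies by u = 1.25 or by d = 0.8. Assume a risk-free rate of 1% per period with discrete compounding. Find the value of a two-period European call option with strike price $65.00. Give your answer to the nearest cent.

Risk-neutral probability p = (1 + 0.01 − 0.8)/(1.25 − 0.8) = 0.2100/0.4500 = 0.4667
Terminal stock prices: S_uu = 93.75, S_ud = 60, S_dd = 38.4
Terminal payoffs (S − K): max(28.75, 0) = 28.75, max(-5, 0) = 0, max(-26.6, 0) = 0
Node u (S = 75): V_u = 1/1.01·[0.4667·28.7500 + 0.5333·0.0000] = 13.2838
Node d (S = 48): V_d = 1/1.01·[0.4667·0.0000 + 0.5333·0.0000] = 0.0000
Node 0 (S = 60): V_0 = 1/1.01·[0.4667·13.2838 + 0.5333·0.0000] = 6.1377

$6.14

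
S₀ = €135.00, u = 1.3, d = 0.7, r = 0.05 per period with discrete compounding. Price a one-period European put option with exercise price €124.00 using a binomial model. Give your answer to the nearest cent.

Risk-neutral probability p = (1 + 0.05 − 0.7)/(1.3 − 0.7) = 0.3500/0.6000 = 0.5833
Terminal stock prices: S_u = 175.5, S_d = 94.5
Terminal payoffs (K − S): max(-51.5, 0) = 0, max(29.5, 0) = 29.5
Node 0 (S = 135): V_0 = 1/1.05·[0.5833·0.0000 + 0.4167·29.5000] = 11.7063

€11.71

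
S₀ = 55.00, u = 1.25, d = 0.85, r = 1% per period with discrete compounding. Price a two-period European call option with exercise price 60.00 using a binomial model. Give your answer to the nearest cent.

4.07

Risk-neutral probability p = (1 + 0.01 − 0.85)/(1.25 − 0.85) = 0.1600/0.4000 = 0.4000
Terminal stock prices: S_uu = 85.94, S_ud = 58.44, S_dd = 39.74
Terminal payoffs (S − K): max(25.94, 0) = 25.94, max(-1.562, 0) = 0, max(-20.26, 0) = 0
Node u (S = 68.75): V_u = 1/1.01·[0.4000·25.9375 + 0.6000·0.0000] = 10.2723
Node d (S = 46.75): V_d = 1/1.01·[0.4000·0.0000 + 0.6000·0.0000] = 0.0000
Node 0 (S = 55): V_0 = 1/1.01·[0.4000·10.2723 + 0.6000·0.0000] = 4.0682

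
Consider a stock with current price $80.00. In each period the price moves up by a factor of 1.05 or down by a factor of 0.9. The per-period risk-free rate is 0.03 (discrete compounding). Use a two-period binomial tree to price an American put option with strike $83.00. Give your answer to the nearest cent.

Risk-neutral probability p = (1 + 0.03 − 0.9)/(1.05 − 0.9) = 0.1300/0.1500 = 0.8667
Terminal stock prices: S_uu = 88.2, S_ud = 75.6, S_dd = 64.8
Terminal payoffs (K − S): max(-5.2, 0) = 0, max(7.4, 0) = 7.4, max(18.2, 0) = 18.2
Node u (S = 84): continuation = 1/1.03·[0.8667·0.0000 + 0.1333·7.4000] = 0.9579; exercise value = 0.0000 ≤ continuation, so V_u = 0.9579
Node d (S = 72): continuation = 1/1.03·[0.8667·7.4000 + 0.1333·18.2000] = 8.5825; exercise value = 11.0000 > continuation, so V_d = 11.0000 (exercise)
Node 0 (S = 80): continuation = 1/1.03·[0.8667·0.9579 + 0.1333·11.0000] = 2.2300; exercise value = 3.0000 > continuation, so V_0 = 3.0000 (exercise)

$3.00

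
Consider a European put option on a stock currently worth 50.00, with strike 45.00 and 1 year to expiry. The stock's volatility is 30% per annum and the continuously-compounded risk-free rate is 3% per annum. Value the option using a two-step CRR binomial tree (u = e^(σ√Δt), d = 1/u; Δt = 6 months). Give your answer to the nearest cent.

3.19

CRR parameters: u = e^(σ√Δt) = e^(0.3·√0.5) = 1.2363, d = 1/u = 0.8089
Per-period rate: rΔt = 0.03·0.5 = 0.015, so R = e^0.015 = 1.0151
Risk-neutral probability p = (e^0.015 − 0.8089)/(1.2363 − 0.8089) = 0.2063/0.4275 = 0.4825
Terminal stock prices: S_uu = 76.42, S_ud = 50, S_dd = 32.71
Terminal payoffs (K − S): max(-31.42, 0) = 0, max(-5, 0) = 0, max(12.29, 0) = 12.29
Node u (S = 61.82): V_u = e^(−0.015)·[0.4825·0.0000 + 0.5175·0.0000] = 0.0000
Node d (S = 40.44): V_d = e^(−0.015)·[0.4825·0.0000 + 0.5175·12.2874] = 6.2638
Node 0 (S = 50): V_0 = e^(−0.015)·[0.4825·0.0000 + 0.5175·6.2638] = 3.1931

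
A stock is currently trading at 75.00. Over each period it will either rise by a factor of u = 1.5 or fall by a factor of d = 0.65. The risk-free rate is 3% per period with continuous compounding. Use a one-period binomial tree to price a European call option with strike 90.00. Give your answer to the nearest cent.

9.77

Risk-neutral probability p = (e^0.03 − 0.65)/(1.5 − 0.65) = 0.3805/0.8500 = 0.4476
Terminal stock prices: S_u = 112.5, S_d = 48.75
Terminal payoffs (S − K): max(22.5, 0) = 22.5, max(-41.25, 0) = 0
Node 0 (S = 75): V_0 = e^(−0.03)·[0.4476·22.5000 + 0.5524·0.0000] = 9.7732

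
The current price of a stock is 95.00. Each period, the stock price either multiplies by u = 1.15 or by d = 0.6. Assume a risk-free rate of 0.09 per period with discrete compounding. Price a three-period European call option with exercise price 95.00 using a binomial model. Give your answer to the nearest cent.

Risk-neutral probability p = (1 + 0.09 − 0.6)/(1.15 − 0.6) = 0.4900/0.5500 = 0.8909
Terminal stock prices: S_uuu = 144.5, S_uud = 75.38, S_udd = 39.33, S_ddd = 20.52
Terminal payoffs (S − K): max(49.48, 0) = 49.48, max(-19.62, 0) = 0, max(-55.67, 0) = 0, max(-74.48, 0) = 0
Node uu (S = 125.6): V_uu = 1/1.09·[0.8909·49.4831 + 0.1091·0.0000] = 40.4449
Node ud (S = 65.55): V_ud = 1/1.09·[0.8909·0.0000 + 0.1091·0.0000] = 0.0000
Node dd (S = 34.2): V_dd = 1/1.09·[0.8909·0.0000 + 0.1091·0.0000] = 0.0000
Node u (S = 109.2): V_u = 1/1.09·[0.8909·40.4449 + 0.1091·0.0000] = 33.0576
Node d (S = 57): V_d = 1/1.09·[0.8909·0.0000 + 0.1091·0.0000] = 0.0000
Node 0 (S = 95): V_0 = 1/1.09·[0.8909·33.0576 + 0.1091·0.0000] = 27.0195

27.02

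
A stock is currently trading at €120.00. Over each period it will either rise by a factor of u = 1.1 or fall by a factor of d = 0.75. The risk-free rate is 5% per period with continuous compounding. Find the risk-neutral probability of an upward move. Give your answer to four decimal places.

Risk-neutral probability p = (e^0.05 − 0.75)/(1.1 − 0.75) = 0.3013/0.3500 = 0.8608

p = 0.8608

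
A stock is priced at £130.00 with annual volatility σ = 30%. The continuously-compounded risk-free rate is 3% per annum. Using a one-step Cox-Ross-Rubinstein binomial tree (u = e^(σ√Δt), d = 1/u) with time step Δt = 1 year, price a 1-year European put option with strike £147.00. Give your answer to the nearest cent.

CRR parameters: u = e^(σ√Δt) = e^(0.3·√1) = 1.3499, d = 1/u = 0.7408
Per-period rate: rΔt = 0.03·1 = 0.03, so R = e^0.03 = 1.0305
Risk-neutral probability p = (e^0.03 − 0.7408)/(1.3499 − 0.7408) = 0.2896/0.6090 = 0.4756
Terminal stock prices: S_u = 175.5, S_d = 96.31
Terminal payoffs (K − S): max(-28.48, 0) = 0, max(50.69, 0) = 50.69
Node 0 (S = 130): V_0 = e^(−0.03)·[0.4756·0.0000 + 0.5244·50.6936] = 25.8000

£25.80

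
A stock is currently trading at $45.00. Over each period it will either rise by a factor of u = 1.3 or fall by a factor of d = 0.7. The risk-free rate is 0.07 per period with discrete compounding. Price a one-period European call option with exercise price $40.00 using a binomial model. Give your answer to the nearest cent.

$10.66

Risk-neutral probability p = (1 + 0.07 − 0.7)/(1.3 − 0.7) = 0.3700/0.6000 = 0.6167
Terminal stock prices: S_u = 58.5, S_d = 31.5
Terminal payoffs (S − K): max(18.5, 0) = 18.5, max(-8.5, 0) = 0
Node 0 (S = 45): V_0 = 1/1.07·[0.6167·18.5000 + 0.3833·0.0000] = 10.6620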